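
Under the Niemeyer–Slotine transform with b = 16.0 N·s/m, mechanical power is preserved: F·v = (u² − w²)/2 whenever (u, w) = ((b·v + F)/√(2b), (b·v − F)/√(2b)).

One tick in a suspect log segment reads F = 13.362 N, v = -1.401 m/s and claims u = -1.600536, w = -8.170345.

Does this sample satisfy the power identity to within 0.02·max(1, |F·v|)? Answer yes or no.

no

F·v = 13.362×(-1.401) = -18.720162 W.
(u² − w²)/2 = (2.561715 − 66.754537)/2 = -32.096411 W.
|Δ| = 13.376249;  2% of max(1, |F·v|) = 0.374403.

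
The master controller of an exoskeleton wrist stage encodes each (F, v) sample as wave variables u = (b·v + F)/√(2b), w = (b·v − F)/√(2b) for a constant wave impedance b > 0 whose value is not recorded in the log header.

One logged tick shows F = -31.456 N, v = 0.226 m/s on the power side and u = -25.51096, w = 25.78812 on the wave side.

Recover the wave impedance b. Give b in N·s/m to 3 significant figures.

b = 0.752 N·s/m

u + w = 0.2772;  u + w = √(2b)·v, so √(2b) = 0.2772/0.226 = 1.2264.
b = (√(2b))²/2 = 1.5040/2 = 0.7520.
(Check via u − w = 2F/√(2b): u − w = -51.2991, 2F/√(2b) = -51.2993.)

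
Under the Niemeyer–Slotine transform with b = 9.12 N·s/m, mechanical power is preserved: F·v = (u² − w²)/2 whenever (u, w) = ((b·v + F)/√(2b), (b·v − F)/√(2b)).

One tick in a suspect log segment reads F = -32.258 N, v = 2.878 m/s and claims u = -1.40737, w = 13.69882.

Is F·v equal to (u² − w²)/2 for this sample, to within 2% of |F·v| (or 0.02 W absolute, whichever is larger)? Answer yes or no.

yes

F·v = (-32.258)×2.878 = -92.8385 W.
(u² − w²)/2 = (1.9807 − 187.6577)/2 = -92.8385 W.
|Δ| = 0.0000;  2% of max(1, |F·v|) = 1.8568.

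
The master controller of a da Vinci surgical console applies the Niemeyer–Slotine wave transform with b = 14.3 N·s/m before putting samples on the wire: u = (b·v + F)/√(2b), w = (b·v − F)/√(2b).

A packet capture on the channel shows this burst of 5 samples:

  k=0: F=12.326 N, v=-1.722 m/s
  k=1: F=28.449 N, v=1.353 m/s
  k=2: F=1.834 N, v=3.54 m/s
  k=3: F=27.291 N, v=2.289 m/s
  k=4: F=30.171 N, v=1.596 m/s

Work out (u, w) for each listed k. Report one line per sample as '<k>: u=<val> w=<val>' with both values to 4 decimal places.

0: u=-2.2997 w=-6.9094
1: u=8.9375 w=-1.7018
2: u=9.8087 w=9.1228
3: u=11.2238 w=1.0175
4: u=9.9093 w=-1.3740

k=0: b·v=14.3×(-1.722)=-24.6246; √(2b)=5.3479; u=(-24.6246+12.326)/5.3479=-2.2997, w=(-24.6246−12.326)/5.3479=-6.9094
k=1: b·v=14.3×1.353=19.3479; √(2b)=5.3479; u=(19.3479+28.449)/5.3479=8.9375, w=(19.3479−28.449)/5.3479=-1.7018
k=2: b·v=14.3×3.54=50.6220; √(2b)=5.3479; u=(50.6220+1.834)/5.3479=9.8087, w=(50.6220−1.834)/5.3479=9.1228
k=3: b·v=14.3×2.289=32.7327; √(2b)=5.3479; u=(32.7327+27.291)/5.3479=11.2238, w=(32.7327−27.291)/5.3479=1.0175
k=4: b·v=14.3×1.596=22.8228; √(2b)=5.3479; u=(22.8228+30.171)/5.3479=9.9093, w=(22.8228−30.171)/5.3479=-1.3740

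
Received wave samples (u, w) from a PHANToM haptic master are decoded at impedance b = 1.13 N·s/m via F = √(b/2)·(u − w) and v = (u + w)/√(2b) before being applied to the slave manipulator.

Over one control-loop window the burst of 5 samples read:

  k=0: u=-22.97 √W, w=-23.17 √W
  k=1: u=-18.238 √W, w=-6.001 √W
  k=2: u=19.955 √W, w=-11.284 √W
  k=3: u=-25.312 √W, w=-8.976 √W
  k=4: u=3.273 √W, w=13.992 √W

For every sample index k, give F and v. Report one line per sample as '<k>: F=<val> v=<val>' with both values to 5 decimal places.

k=0: u−w=0.20000, u+w=-46.14000; √(b/2)=0.75166, √(2b)=1.50333; F=0.75166×0.2=0.15033, v=-46.14000/1.50333=-30.69187
k=1: u−w=-12.23700, u+w=-24.23900; √(b/2)=0.75166, √(2b)=1.50333; F=0.75166×(-12.237)=-9.19812, v=-24.23900/1.50333=-16.12354
k=2: u−w=31.23900, u+w=8.67100; √(b/2)=0.75166, √(2b)=1.50333; F=0.75166×31.239=23.48126, v=8.67100/1.50333=5.76786
k=3: u−w=-16.33600, u+w=-34.28800; √(b/2)=0.75166, √(2b)=1.50333; F=0.75166×(-16.336)=-12.27920, v=-34.28800/1.50333=-22.80804
k=4: u−w=-10.71900, u+w=17.26500; √(b/2)=0.75166, √(2b)=1.50333; F=0.75166×(-10.719)=-8.05710, v=17.26500/1.50333=11.48451

0: F=0.15033 v=-30.69187
1: F=-9.19812 v=-16.12354
2: F=23.48126 v=5.76786
3: F=-12.27920 v=-22.80804
4: F=-8.05710 v=11.48451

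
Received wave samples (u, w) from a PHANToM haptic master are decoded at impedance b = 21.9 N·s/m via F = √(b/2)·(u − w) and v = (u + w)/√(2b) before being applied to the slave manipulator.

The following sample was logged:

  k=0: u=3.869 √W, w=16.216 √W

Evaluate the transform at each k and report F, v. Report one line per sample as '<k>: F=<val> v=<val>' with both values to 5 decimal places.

k=0: u−w=-12.34700, u+w=20.08500; √(b/2)=3.30908, √(2b)=6.61816; F=3.30908×(-12.347)=-40.85719, v=20.08500/6.61816=3.03483

0: F=-40.85719 v=3.03483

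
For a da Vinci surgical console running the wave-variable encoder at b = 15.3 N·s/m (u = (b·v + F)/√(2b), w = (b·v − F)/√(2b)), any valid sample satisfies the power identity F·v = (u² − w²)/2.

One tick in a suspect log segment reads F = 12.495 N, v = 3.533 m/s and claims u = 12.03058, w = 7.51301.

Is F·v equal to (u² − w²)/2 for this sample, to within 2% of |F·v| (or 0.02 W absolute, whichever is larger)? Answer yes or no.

F·v = 12.495×3.533 = 44.1448 W.
(u² − w²)/2 = (144.7349 − 56.4453)/2 = 44.1448 W.
|Δ| = 0.0001;  2% of max(1, |F·v|) = 0.8829.

yes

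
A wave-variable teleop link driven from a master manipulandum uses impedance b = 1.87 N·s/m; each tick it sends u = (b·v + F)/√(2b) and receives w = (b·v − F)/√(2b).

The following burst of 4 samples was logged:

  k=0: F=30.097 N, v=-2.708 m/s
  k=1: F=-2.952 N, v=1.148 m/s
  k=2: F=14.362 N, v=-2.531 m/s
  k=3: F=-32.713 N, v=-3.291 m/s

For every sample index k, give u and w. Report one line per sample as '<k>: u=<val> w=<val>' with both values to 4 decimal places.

k=0: b·v=1.87×(-2.708)=-5.0640; √(2b)=1.9339; u=(-5.0640+30.097)/1.9339=12.9443, w=(-5.0640−30.097)/1.9339=-18.1813
k=1: b·v=1.87×1.148=2.1468; √(2b)=1.9339; u=(2.1468+(-2.952))/1.9339=-0.4164, w=(2.1468−(-2.952))/1.9339=2.6365
k=2: b·v=1.87×(-2.531)=-4.7330; √(2b)=1.9339; u=(-4.7330+14.362)/1.9339=4.9791, w=(-4.7330−14.362)/1.9339=-9.8738
k=3: b·v=1.87×(-3.291)=-6.1542; √(2b)=1.9339; u=(-6.1542+(-32.713))/1.9339=-20.0977, w=(-6.1542−(-32.713))/1.9339=13.7332

0: u=12.9443 w=-18.1813
1: u=-0.4164 w=2.6365
2: u=4.9791 w=-9.8738
3: u=-20.0977 w=13.7332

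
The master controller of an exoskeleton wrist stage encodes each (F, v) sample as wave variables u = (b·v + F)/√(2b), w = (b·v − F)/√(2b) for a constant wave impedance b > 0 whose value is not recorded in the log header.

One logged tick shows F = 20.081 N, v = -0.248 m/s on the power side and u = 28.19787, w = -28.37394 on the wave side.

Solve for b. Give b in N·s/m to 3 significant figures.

b = 0.252 N·s/m

u + w = -0.17607;  u + w = √(2b)·v, so √(2b) = -0.17607/(-0.248) = 0.70996.
b = (√(2b))²/2 = 0.50404/2 = 0.25202.
(Check via u − w = 2F/√(2b): u − w = 56.57181, 2F/√(2b) = 56.56941.)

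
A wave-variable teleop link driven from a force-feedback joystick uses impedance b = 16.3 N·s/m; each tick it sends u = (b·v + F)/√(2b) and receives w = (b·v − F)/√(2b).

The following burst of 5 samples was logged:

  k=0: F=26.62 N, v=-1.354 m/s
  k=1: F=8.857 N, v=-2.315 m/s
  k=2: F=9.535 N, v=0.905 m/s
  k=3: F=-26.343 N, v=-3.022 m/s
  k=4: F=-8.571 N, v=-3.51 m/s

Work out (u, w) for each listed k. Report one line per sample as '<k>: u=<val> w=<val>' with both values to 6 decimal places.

0: u=0.796863 w=-8.527717
1: u=-5.057674 w=-8.160145
2: u=4.253595 w=0.913630
3: u=-13.241043 w=-4.013492
4: u=-11.521565 w=-8.519275

k=0: b·v=16.3×(-1.354)=-22.070200; √(2b)=5.709641; u=(-22.070200+26.62)/5.709641=0.796863, w=(-22.070200−26.62)/5.709641=-8.527717
k=1: b·v=16.3×(-2.315)=-37.734500; √(2b)=5.709641; u=(-37.734500+8.857)/5.709641=-5.057674, w=(-37.734500−8.857)/5.709641=-8.160145
k=2: b·v=16.3×0.905=14.751500; √(2b)=5.709641; u=(14.751500+9.535)/5.709641=4.253595, w=(14.751500−9.535)/5.709641=0.913630
k=3: b·v=16.3×(-3.022)=-49.258600; √(2b)=5.709641; u=(-49.258600+(-26.343))/5.709641=-13.241043, w=(-49.258600−(-26.343))/5.709641=-4.013492
k=4: b·v=16.3×(-3.51)=-57.213000; √(2b)=5.709641; u=(-57.213000+(-8.571))/5.709641=-11.521565, w=(-57.213000−(-8.571))/5.709641=-8.519275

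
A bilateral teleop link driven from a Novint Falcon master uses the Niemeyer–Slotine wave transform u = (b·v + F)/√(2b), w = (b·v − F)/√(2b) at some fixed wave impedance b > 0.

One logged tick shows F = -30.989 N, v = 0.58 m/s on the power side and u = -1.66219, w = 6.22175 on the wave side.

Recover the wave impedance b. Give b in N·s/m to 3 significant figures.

u + w = 4.55956;  u + w = √(2b)·v, so √(2b) = 4.55956/0.58 = 7.86131.
b = (√(2b))²/2 = 61.80020/2 = 30.90010.
(Check via u − w = 2F/√(2b): u − w = -7.88394, 2F/√(2b) = -7.88393.)

b = 30.9 N·s/m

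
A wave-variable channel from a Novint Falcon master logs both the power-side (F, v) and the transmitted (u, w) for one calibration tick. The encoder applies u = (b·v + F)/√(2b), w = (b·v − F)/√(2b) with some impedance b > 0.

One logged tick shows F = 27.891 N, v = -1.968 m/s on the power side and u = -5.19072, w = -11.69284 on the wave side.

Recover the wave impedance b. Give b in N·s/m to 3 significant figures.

b = 36.8 N·s/m

u + w = -16.8836;  u + w = √(2b)·v, so √(2b) = -16.8836/(-1.968) = 8.5790.
b = (√(2b))²/2 = 73.6000/2 = 36.8000.
(Check via u − w = 2F/√(2b): u − w = 6.5021, 2F/√(2b) = 6.5021.)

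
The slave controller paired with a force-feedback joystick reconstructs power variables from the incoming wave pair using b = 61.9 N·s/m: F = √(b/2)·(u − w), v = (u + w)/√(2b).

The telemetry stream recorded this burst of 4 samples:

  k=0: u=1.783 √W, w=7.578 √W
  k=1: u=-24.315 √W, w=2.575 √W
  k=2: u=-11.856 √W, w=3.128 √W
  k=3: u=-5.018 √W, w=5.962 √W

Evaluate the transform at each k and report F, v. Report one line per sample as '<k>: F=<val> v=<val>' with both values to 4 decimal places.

k=0: u−w=-5.7950, u+w=9.3610; √(b/2)=5.5633, √(2b)=11.1265; F=5.5633×(-5.795)=-32.2392, v=9.3610/11.1265=0.8413
k=1: u−w=-26.8900, u+w=-21.7400; √(b/2)=5.5633, √(2b)=11.1265; F=5.5633×(-26.89)=-149.5964, v=-21.7400/11.1265=-1.9539
k=2: u−w=-14.9840, u+w=-8.7280; √(b/2)=5.5633, √(2b)=11.1265; F=5.5633×(-14.984)=-83.3601, v=-8.7280/11.1265=-0.7844
k=3: u−w=-10.9800, u+w=0.9440; √(b/2)=5.5633, √(2b)=11.1265; F=5.5633×(-10.98)=-61.0847, v=0.9440/11.1265=0.0848

0: F=-32.2392 v=0.8413
1: F=-149.5964 v=-1.9539
2: F=-83.3601 v=-0.7844
3: F=-61.0847 v=0.0848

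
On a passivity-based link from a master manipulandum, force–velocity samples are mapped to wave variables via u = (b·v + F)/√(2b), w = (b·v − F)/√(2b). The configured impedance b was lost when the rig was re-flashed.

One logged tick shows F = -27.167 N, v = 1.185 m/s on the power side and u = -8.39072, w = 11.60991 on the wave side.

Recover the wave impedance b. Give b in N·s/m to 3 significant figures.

u + w = 3.21919;  u + w = √(2b)·v, so √(2b) = 3.21919/1.185 = 2.71662.
b = (√(2b))²/2 = 7.38000/2 = 3.69000.
(Check via u − w = 2F/√(2b): u − w = -20.00063, 2F/√(2b) = -20.00062.)

b = 3.69 N·s/m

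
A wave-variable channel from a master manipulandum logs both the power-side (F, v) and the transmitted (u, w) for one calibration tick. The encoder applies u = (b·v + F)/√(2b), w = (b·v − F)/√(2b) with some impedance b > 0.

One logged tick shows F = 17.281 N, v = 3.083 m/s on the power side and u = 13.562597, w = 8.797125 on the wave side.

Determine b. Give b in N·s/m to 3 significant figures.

u + w = 22.359722;  u + w = √(2b)·v, so √(2b) = 22.359722/3.083 = 7.252586.
b = (√(2b))²/2 = 52.600001/2 = 26.300000.
(Check via u − w = 2F/√(2b): u − w = 4.765472, 2F/√(2b) = 4.765473.)

b = 26.3 N·s/m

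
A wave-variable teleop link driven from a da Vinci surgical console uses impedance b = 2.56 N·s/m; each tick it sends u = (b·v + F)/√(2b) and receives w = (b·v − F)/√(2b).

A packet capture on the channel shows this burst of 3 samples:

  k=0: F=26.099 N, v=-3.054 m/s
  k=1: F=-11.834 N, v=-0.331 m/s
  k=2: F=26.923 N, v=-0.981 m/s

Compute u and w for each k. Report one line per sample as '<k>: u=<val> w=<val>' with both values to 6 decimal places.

0: u=8.079031 w=-14.989444
1: u=-5.604422 w=4.855455
2: u=10.788523 w=-13.008272

k=0: b·v=2.56×(-3.054)=-7.818240; √(2b)=2.262742; u=(-7.818240+26.099)/2.262742=8.079031, w=(-7.818240−26.099)/2.262742=-14.989444
k=1: b·v=2.56×(-0.331)=-0.847360; √(2b)=2.262742; u=(-0.847360+(-11.834))/2.262742=-5.604422, w=(-0.847360−(-11.834))/2.262742=4.855455
k=2: b·v=2.56×(-0.981)=-2.511360; √(2b)=2.262742; u=(-2.511360+26.923)/2.262742=10.788523, w=(-2.511360−26.923)/2.262742=-13.008272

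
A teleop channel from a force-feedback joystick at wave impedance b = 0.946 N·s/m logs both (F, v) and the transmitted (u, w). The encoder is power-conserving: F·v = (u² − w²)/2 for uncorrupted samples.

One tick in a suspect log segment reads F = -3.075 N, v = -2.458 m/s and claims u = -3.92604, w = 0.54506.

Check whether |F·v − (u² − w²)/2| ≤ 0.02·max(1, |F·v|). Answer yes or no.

yes

F·v = (-3.075)×(-2.458) = 7.55835 W.
(u² − w²)/2 = (15.41379 − 0.29709)/2 = 7.55835 W.
|Δ| = 0.00000;  2% of max(1, |F·v|) = 0.15117.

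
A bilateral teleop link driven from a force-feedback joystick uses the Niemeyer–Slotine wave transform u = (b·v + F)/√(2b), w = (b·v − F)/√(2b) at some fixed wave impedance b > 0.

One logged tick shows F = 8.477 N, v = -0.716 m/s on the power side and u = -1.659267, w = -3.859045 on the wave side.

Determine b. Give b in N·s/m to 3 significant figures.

u + w = -5.518312;  u + w = √(2b)·v, so √(2b) = -5.518312/(-0.716) = 7.707140.
b = (√(2b))²/2 = 59.400002/2 = 29.700001.
(Check via u − w = 2F/√(2b): u − w = 2.199778, 2F/√(2b) = 2.199778.)

b = 29.7 N·s/m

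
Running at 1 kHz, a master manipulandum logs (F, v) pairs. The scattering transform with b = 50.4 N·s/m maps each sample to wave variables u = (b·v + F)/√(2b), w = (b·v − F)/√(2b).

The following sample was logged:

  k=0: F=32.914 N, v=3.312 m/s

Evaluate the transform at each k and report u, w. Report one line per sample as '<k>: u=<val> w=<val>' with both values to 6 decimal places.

k=0: b·v=50.4×3.312=166.924800; √(2b)=10.039920; u=(166.924800+32.914)/10.039920=19.904421, w=(166.924800−32.914)/10.039920=13.347795

0: u=19.904421 w=13.347795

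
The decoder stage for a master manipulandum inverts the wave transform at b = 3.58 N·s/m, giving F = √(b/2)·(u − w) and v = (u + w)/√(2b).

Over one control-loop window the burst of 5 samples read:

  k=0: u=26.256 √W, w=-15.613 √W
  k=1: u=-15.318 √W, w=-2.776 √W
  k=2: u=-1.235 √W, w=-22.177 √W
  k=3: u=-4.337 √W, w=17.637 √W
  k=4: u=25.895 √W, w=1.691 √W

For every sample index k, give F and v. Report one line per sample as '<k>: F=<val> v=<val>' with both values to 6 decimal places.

k=0: u−w=41.869000, u+w=10.643000; √(b/2)=1.337909, √(2b)=2.675818; F=1.337909×41.869=56.016904, v=10.643000/2.675818=3.977476
k=1: u−w=-12.542000, u+w=-18.094000; √(b/2)=1.337909, √(2b)=2.675818; F=1.337909×(-12.542)=-16.780052, v=-18.094000/2.675818=-6.762045
k=2: u−w=20.942000, u+w=-23.412000; √(b/2)=1.337909, √(2b)=2.675818; F=1.337909×20.942=28.018486, v=-23.412000/2.675818=-8.749475
k=3: u−w=-21.974000, u+w=13.300000; √(b/2)=1.337909, √(2b)=2.675818; F=1.337909×(-21.974)=-29.399208, v=13.300000/2.675818=4.970443
k=4: u−w=24.204000, u+w=27.586000; √(b/2)=1.337909, √(2b)=2.675818; F=1.337909×24.204=32.382745, v=27.586000/2.675818=10.309372

0: F=56.016904 v=3.977476
1: F=-16.780052 v=-6.762045
2: F=28.018486 v=-8.749475
3: F=-29.399208 v=4.970443
4: F=32.382745 v=10.309372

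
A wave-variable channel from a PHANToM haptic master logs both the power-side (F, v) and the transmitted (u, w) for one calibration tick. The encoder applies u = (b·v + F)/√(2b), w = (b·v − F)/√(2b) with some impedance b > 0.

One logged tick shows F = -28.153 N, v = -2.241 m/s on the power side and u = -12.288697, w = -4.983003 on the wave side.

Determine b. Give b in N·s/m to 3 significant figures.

u + w = -17.271700;  u + w = √(2b)·v, so √(2b) = -17.271700/(-2.241) = 7.707140.
b = (√(2b))²/2 = 59.400002/2 = 29.700001.
(Check via u − w = 2F/√(2b): u − w = -7.305694, 2F/√(2b) = -7.305693.)

b = 29.7 N·s/m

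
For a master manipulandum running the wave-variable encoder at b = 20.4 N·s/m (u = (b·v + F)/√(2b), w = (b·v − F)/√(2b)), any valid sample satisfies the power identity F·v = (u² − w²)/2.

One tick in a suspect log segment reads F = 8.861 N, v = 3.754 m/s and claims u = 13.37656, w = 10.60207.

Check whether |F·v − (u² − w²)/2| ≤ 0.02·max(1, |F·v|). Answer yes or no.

F·v = 8.861×3.754 = 33.2642 W.
(u² − w²)/2 = (178.9324 − 112.4039)/2 = 33.2642 W.
|Δ| = 0.0000;  2% of max(1, |F·v|) = 0.6653.

yes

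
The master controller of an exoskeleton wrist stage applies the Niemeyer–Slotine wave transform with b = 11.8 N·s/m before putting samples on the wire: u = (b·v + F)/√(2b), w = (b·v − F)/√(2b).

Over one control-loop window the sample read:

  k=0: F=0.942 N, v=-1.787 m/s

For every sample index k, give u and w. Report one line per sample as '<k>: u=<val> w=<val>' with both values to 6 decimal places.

k=0: b·v=11.8×(-1.787)=-21.086600; √(2b)=4.857983; u=(-21.086600+0.942)/4.857983=-4.146700, w=(-21.086600−0.942)/4.857983=-4.534516

0: u=-4.146700 w=-4.534516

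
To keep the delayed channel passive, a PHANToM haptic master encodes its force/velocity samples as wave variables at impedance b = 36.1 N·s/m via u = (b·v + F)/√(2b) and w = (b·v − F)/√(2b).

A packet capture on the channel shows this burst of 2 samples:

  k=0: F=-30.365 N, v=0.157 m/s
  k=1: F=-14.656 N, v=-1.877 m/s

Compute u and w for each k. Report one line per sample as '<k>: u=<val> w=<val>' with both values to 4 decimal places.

k=0: b·v=36.1×0.157=5.6677; √(2b)=8.4971; u=(5.6677+(-30.365))/8.4971=-2.9066, w=(5.6677−(-30.365))/8.4971=4.2406
k=1: b·v=36.1×(-1.877)=-67.7597; √(2b)=8.4971; u=(-67.7597+(-14.656))/8.4971=-9.6993, w=(-67.7597−(-14.656))/8.4971=-6.2497

0: u=-2.9066 w=4.2406
1: u=-9.6993 w=-6.2497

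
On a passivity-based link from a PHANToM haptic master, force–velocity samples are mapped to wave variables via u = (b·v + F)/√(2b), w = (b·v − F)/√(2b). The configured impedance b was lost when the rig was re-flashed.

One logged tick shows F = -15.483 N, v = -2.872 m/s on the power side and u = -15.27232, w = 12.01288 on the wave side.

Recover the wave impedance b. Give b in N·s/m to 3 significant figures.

u + w = -3.2594;  u + w = √(2b)·v, so √(2b) = -3.2594/(-2.872) = 1.1349.
b = (√(2b))²/2 = 1.2880/2 = 0.6440.
(Check via u − w = 2F/√(2b): u − w = -27.2852, 2F/√(2b) = -27.2852.)

b = 0.644 N·s/m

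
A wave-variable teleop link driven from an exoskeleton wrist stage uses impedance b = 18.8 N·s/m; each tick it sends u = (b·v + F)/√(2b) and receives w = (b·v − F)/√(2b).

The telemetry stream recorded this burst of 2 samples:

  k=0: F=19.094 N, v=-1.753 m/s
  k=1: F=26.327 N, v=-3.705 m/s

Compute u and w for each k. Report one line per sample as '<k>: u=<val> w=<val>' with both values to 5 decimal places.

k=0: b·v=18.8×(-1.753)=-32.95640; √(2b)=6.13188; u=(-32.95640+19.094)/6.13188=-2.26071, w=(-32.95640−19.094)/6.13188=-8.48848
k=1: b·v=18.8×(-3.705)=-69.65400; √(2b)=6.13188; u=(-69.65400+26.327)/6.13188=-7.06585, w=(-69.65400−26.327)/6.13188=-15.65278

0: u=-2.26071 w=-8.48848
1: u=-7.06585 w=-15.65278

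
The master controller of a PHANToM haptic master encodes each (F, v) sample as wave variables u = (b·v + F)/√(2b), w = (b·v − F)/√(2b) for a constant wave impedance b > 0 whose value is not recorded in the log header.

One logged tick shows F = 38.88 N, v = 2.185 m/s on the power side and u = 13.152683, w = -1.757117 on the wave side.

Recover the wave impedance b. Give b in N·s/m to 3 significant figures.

u + w = 11.395566;  u + w = √(2b)·v, so √(2b) = 11.395566/2.185 = 5.215362.
b = (√(2b))²/2 = 27.200001/2 = 13.600000.
(Check via u − w = 2F/√(2b): u − w = 14.909800, 2F/√(2b) = 14.909799.)

b = 13.6 N·s/m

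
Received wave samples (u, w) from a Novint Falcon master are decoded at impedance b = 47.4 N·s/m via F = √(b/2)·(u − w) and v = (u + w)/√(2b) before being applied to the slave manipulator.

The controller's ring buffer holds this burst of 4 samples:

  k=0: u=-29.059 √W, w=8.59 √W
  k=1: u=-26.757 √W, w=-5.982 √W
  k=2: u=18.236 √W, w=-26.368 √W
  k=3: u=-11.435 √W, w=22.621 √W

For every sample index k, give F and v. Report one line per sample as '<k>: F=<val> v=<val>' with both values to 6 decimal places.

0: F=-183.285293 v=-2.102289
1: F=-101.138197 v=-3.362492
2: F=217.144073 v=-0.835205
3: F=-165.793618 v=1.148869

k=0: u−w=-37.649000, u+w=-20.469000; √(b/2)=4.868265, √(2b)=9.736529; F=4.868265×(-37.649)=-183.285293, v=-20.469000/9.736529=-2.102289
k=1: u−w=-20.775000, u+w=-32.739000; √(b/2)=4.868265, √(2b)=9.736529; F=4.868265×(-20.775)=-101.138197, v=-32.739000/9.736529=-3.362492
k=2: u−w=44.604000, u+w=-8.132000; √(b/2)=4.868265, √(2b)=9.736529; F=4.868265×44.604=217.144073, v=-8.132000/9.736529=-0.835205
k=3: u−w=-34.056000, u+w=11.186000; √(b/2)=4.868265, √(2b)=9.736529; F=4.868265×(-34.056)=-165.793618, v=11.186000/9.736529=1.148869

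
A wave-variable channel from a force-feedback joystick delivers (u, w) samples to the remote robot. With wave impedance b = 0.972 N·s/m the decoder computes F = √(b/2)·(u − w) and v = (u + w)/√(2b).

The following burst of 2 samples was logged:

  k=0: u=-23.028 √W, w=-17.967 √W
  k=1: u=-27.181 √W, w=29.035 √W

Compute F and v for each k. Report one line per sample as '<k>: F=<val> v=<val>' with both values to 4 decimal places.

k=0: u−w=-5.0610, u+w=-40.9950; √(b/2)=0.6971, √(2b)=1.3943; F=0.6971×(-5.061)=-3.5282, v=-40.9950/1.3943=-29.4024
k=1: u−w=-56.2160, u+w=1.8540; √(b/2)=0.6971, √(2b)=1.3943; F=0.6971×(-56.216)=-39.1903, v=1.8540/1.3943=1.3297

0: F=-3.5282 v=-29.4024
1: F=-39.1903 v=1.3297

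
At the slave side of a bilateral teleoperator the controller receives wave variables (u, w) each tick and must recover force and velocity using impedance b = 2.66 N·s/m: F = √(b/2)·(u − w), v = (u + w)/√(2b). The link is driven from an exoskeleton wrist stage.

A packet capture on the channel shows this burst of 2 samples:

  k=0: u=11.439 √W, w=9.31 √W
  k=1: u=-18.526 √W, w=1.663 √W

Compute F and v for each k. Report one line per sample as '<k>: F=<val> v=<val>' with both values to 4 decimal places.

k=0: u−w=2.1290, u+w=20.7490; √(b/2)=1.1533, √(2b)=2.3065; F=1.1533×2.129=2.4553, v=20.7490/2.3065=8.9958
k=1: u−w=-20.1890, u+w=-16.8630; √(b/2)=1.1533, √(2b)=2.3065; F=1.1533×(-20.189)=-23.2831, v=-16.8630/2.3065=-7.3110

0: F=2.4553 v=8.9958
1: F=-23.2831 v=-7.3110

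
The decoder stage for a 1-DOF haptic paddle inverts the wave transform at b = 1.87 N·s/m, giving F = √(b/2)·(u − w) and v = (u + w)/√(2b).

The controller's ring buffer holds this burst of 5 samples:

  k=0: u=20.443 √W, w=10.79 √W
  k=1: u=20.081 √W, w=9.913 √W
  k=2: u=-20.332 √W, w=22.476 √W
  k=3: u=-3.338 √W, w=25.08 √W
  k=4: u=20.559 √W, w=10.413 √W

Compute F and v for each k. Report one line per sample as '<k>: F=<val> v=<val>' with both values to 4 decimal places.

0: F=9.3340 v=16.1502
1: F=9.8320 v=15.5095
2: F=-41.3934 v=1.1086
3: F=-27.4789 v=11.2425
4: F=9.8107 v=16.0152

k=0: u−w=9.6530, u+w=31.2330; √(b/2)=0.9670, √(2b)=1.9339; F=0.9670×9.653=9.3340, v=31.2330/1.9339=16.1502
k=1: u−w=10.1680, u+w=29.9940; √(b/2)=0.9670, √(2b)=1.9339; F=0.9670×10.168=9.8320, v=29.9940/1.9339=15.5095
k=2: u−w=-42.8080, u+w=2.1440; √(b/2)=0.9670, √(2b)=1.9339; F=0.9670×(-42.808)=-41.3934, v=2.1440/1.9339=1.1086
k=3: u−w=-28.4180, u+w=21.7420; √(b/2)=0.9670, √(2b)=1.9339; F=0.9670×(-28.418)=-27.4789, v=21.7420/1.9339=11.2425
k=4: u−w=10.1460, u+w=30.9720; √(b/2)=0.9670, √(2b)=1.9339; F=0.9670×10.146=9.8107, v=30.9720/1.9339=16.0152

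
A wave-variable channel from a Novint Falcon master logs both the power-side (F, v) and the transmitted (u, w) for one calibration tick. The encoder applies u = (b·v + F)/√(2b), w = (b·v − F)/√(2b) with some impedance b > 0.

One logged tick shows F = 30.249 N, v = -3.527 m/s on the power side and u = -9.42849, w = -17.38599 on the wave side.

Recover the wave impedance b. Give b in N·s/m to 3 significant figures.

b = 28.9 N·s/m

u + w = -26.8145;  u + w = √(2b)·v, so √(2b) = -26.8145/(-3.527) = 7.6026.
b = (√(2b))²/2 = 57.8000/2 = 28.9000.
(Check via u − w = 2F/√(2b): u − w = 7.9575, 2F/√(2b) = 7.9575.)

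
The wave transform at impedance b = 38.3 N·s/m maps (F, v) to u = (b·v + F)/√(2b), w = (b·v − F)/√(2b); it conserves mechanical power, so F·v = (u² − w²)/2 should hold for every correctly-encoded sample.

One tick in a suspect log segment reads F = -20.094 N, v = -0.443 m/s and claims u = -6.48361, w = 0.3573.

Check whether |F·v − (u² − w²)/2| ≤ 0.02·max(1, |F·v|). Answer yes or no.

no

F·v = (-20.094)×(-0.443) = 8.9016 W.
(u² − w²)/2 = (42.0372 − 0.1277)/2 = 20.9548 W.
|Δ| = 12.0531;  2% of max(1, |F·v|) = 0.1780.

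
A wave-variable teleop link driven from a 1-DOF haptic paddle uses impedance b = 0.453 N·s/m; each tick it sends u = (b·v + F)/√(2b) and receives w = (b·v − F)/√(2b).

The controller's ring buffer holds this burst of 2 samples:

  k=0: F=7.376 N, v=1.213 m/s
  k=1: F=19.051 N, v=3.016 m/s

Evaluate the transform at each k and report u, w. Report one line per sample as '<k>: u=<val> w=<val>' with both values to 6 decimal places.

k=0: b·v=0.453×1.213=0.549489; √(2b)=0.951840; u=(0.549489+7.376)/0.951840=8.326490, w=(0.549489−7.376)/0.951840=-7.171908
k=1: b·v=0.453×3.016=1.366248; √(2b)=0.951840; u=(1.366248+19.051)/0.951840=21.450287, w=(1.366248−19.051)/0.951840=-18.579536

0: u=8.326490 w=-7.171908
1: u=21.450287 w=-18.579536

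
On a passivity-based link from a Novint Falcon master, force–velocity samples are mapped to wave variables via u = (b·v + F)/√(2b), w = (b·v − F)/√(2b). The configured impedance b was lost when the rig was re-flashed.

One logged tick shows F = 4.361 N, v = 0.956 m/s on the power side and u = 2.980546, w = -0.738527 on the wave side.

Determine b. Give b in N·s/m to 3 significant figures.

b = 2.75 N·s/m

u + w = 2.242019;  u + w = √(2b)·v, so √(2b) = 2.242019/0.956 = 2.345208.
b = (√(2b))²/2 = 5.500001/2 = 2.750001.
(Check via u − w = 2F/√(2b): u − w = 3.719073, 2F/√(2b) = 3.719073.)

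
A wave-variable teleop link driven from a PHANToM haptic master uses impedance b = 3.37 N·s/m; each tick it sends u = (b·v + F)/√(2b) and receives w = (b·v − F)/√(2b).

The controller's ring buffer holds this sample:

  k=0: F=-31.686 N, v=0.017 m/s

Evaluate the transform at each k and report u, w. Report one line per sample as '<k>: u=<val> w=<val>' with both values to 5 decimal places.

0: u=-12.18292 w=12.22706

k=0: b·v=3.37×0.017=0.05729; √(2b)=2.59615; u=(0.05729+(-31.686))/2.59615=-12.18292, w=(0.05729−(-31.686))/2.59615=12.22706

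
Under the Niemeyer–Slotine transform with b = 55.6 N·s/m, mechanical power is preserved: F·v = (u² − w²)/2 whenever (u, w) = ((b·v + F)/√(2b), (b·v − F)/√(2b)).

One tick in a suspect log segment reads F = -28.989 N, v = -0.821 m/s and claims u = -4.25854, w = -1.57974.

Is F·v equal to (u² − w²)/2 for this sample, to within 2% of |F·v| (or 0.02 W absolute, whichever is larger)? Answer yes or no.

no

F·v = (-28.989)×(-0.821) = 23.79997 W.
(u² − w²)/2 = (18.13516 − 2.49558)/2 = 7.81979 W.
|Δ| = 15.98018;  2% of max(1, |F·v|) = 0.47600.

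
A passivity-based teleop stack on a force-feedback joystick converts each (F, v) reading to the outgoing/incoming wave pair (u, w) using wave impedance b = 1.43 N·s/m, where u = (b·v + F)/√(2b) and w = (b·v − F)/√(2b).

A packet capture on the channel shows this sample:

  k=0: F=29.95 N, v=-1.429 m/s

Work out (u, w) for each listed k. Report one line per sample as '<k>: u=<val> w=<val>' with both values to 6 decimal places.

k=0: b·v=1.43×(-1.429)=-2.043470; √(2b)=1.691153; u=(-2.043470+29.95)/1.691153=16.501477, w=(-2.043470−29.95)/1.691153=-18.918135

0: u=16.501477 w=-18.918135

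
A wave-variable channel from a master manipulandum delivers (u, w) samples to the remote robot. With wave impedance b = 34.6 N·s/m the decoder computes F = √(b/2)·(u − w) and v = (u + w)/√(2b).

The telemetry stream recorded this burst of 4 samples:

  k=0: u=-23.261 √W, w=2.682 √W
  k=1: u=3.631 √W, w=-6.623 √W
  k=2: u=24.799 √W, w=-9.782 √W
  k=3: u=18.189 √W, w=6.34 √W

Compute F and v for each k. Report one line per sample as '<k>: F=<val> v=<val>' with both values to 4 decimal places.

0: F=-107.9054 v=-2.4738
1: F=42.6497 v=-0.3597
2: F=143.8337 v=1.8052
3: F=49.2839 v=2.9487

k=0: u−w=-25.9430, u+w=-20.5790; √(b/2)=4.1593, √(2b)=8.3187; F=4.1593×(-25.943)=-107.9054, v=-20.5790/8.3187=-2.4738
k=1: u−w=10.2540, u+w=-2.9920; √(b/2)=4.1593, √(2b)=8.3187; F=4.1593×10.254=42.6497, v=-2.9920/8.3187=-0.3597
k=2: u−w=34.5810, u+w=15.0170; √(b/2)=4.1593, √(2b)=8.3187; F=4.1593×34.581=143.8337, v=15.0170/8.3187=1.8052
k=3: u−w=11.8490, u+w=24.5290; √(b/2)=4.1593, √(2b)=8.3187; F=4.1593×11.849=49.2839, v=24.5290/8.3187=2.9487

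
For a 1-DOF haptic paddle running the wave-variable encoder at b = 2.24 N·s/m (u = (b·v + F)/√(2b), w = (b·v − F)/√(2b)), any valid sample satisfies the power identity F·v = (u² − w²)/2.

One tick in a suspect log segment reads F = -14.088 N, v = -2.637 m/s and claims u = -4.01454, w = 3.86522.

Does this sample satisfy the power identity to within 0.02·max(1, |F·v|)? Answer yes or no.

no

F·v = (-14.088)×(-2.637) = 37.1501 W.
(u² − w²)/2 = (16.1165 − 14.9399)/2 = 0.5883 W.
|Δ| = 36.5618;  2% of max(1, |F·v|) = 0.7430.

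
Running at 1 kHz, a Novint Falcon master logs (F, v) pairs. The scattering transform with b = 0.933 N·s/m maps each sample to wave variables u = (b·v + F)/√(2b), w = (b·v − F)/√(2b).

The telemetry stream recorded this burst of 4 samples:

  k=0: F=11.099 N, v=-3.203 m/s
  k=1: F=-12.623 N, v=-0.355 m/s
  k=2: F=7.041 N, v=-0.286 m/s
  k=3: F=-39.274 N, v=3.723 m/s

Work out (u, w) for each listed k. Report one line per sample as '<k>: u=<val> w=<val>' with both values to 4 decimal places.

k=0: b·v=0.933×(-3.203)=-2.9884; √(2b)=1.3660; u=(-2.9884+11.099)/1.3660=5.9374, w=(-2.9884−11.099)/1.3660=-10.3128
k=1: b·v=0.933×(-0.355)=-0.3312; √(2b)=1.3660; u=(-0.3312+(-12.623))/1.3660=-9.4832, w=(-0.3312−(-12.623))/1.3660=8.9983
k=2: b·v=0.933×(-0.286)=-0.2668; √(2b)=1.3660; u=(-0.2668+7.041)/1.3660=4.9591, w=(-0.2668−7.041)/1.3660=-5.3497
k=3: b·v=0.933×3.723=3.4736; √(2b)=1.3660; u=(3.4736+(-39.274))/1.3660=-26.2079, w=(3.4736−(-39.274))/1.3660=31.2936

0: u=5.9374 w=-10.3128
1: u=-9.4832 w=8.9983
2: u=4.9591 w=-5.3497
3: u=-26.2079 w=31.2936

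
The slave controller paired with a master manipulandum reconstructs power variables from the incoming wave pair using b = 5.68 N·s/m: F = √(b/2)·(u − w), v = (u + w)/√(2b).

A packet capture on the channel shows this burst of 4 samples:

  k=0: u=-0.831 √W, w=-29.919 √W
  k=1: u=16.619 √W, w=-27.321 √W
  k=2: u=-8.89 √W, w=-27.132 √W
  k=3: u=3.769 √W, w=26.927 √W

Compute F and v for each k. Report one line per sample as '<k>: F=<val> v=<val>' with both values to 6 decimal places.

0: F=49.019969 v=-9.123384
1: F=74.049004 v=-3.175234
2: F=30.741965 v=-10.687562
3: F=-39.026555 v=9.107362

k=0: u−w=29.088000, u+w=-30.750000; √(b/2)=1.685230, √(2b)=3.370460; F=1.685230×29.088=49.019969, v=-30.750000/3.370460=-9.123384
k=1: u−w=43.940000, u+w=-10.702000; √(b/2)=1.685230, √(2b)=3.370460; F=1.685230×43.94=74.049004, v=-10.702000/3.370460=-3.175234
k=2: u−w=18.242000, u+w=-36.022000; √(b/2)=1.685230, √(2b)=3.370460; F=1.685230×18.242=30.741965, v=-36.022000/3.370460=-10.687562
k=3: u−w=-23.158000, u+w=30.696000; √(b/2)=1.685230, √(2b)=3.370460; F=1.685230×(-23.158)=-39.026555, v=30.696000/3.370460=9.107362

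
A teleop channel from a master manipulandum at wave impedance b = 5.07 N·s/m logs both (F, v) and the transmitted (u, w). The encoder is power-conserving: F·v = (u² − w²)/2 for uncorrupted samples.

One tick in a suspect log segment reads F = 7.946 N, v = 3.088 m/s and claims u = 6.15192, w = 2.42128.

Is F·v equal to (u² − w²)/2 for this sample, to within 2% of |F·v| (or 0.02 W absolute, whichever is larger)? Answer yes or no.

no

F·v = 7.946×3.088 = 24.5372 W.
(u² − w²)/2 = (37.8461 − 5.8626)/2 = 15.9918 W.
|Δ| = 8.5455;  2% of max(1, |F·v|) = 0.4907.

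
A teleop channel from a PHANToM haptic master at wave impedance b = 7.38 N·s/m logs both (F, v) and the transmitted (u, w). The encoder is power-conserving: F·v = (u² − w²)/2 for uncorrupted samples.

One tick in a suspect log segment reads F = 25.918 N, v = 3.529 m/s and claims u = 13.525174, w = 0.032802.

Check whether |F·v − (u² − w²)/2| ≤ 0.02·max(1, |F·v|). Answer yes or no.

yes

F·v = 25.918×3.529 = 91.464622 W.
(u² − w²)/2 = (182.930332 − 0.001076)/2 = 91.464628 W.
|Δ| = 0.000006;  2% of max(1, |F·v|) = 1.829292.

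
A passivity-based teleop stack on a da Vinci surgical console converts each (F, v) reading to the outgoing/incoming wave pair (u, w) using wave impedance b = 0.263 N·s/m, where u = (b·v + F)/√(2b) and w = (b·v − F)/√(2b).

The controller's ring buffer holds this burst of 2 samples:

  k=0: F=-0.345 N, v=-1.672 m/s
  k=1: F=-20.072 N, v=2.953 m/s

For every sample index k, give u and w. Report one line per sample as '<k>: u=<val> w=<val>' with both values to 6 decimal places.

k=0: b·v=0.263×(-1.672)=-0.439736; √(2b)=0.725259; u=(-0.439736+(-0.345))/0.725259=-1.082009, w=(-0.439736−(-0.345))/0.725259=-0.130624
k=1: b·v=0.263×2.953=0.776639; √(2b)=0.725259; u=(0.776639+(-20.072))/0.725259=-26.604802, w=(0.776639−(-20.072))/0.725259=28.746491

0: u=-1.082009 w=-0.130624
1: u=-26.604802 w=28.746491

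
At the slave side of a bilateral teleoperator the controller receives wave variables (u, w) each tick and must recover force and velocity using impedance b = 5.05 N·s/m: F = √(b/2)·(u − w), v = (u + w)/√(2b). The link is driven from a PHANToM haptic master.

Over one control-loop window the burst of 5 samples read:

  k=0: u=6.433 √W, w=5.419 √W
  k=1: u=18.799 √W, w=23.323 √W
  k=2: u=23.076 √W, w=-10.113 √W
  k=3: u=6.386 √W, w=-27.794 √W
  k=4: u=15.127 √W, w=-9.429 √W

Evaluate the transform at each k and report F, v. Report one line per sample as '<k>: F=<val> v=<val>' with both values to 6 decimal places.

0: F=1.611271 v=3.729331
1: F=-7.188748 v=13.254041
2: F=52.738146 v=4.078917
3: F=54.312870 v=-6.736207
4: F=39.020094 v=1.792923

k=0: u−w=1.014000, u+w=11.852000; √(b/2)=1.589025, √(2b)=3.178050; F=1.589025×1.014=1.611271, v=11.852000/3.178050=3.729331
k=1: u−w=-4.524000, u+w=42.122000; √(b/2)=1.589025, √(2b)=3.178050; F=1.589025×(-4.524)=-7.188748, v=42.122000/3.178050=13.254041
k=2: u−w=33.189000, u+w=12.963000; √(b/2)=1.589025, √(2b)=3.178050; F=1.589025×33.189=52.738146, v=12.963000/3.178050=4.078917
k=3: u−w=34.180000, u+w=-21.408000; √(b/2)=1.589025, √(2b)=3.178050; F=1.589025×34.18=54.312870, v=-21.408000/3.178050=-6.736207
k=4: u−w=24.556000, u+w=5.698000; √(b/2)=1.589025, √(2b)=3.178050; F=1.589025×24.556=39.020094, v=5.698000/3.178050=1.792923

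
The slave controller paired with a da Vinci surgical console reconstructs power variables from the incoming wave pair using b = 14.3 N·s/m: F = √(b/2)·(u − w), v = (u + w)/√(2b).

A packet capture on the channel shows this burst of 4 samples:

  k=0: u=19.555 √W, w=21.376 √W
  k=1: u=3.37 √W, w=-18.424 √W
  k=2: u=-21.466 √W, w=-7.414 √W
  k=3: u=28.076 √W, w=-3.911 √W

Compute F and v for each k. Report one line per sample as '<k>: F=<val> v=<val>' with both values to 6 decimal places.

k=0: u−w=-1.821000, u+w=40.931000; √(b/2)=2.673948, √(2b)=5.347897; F=2.673948×(-1.821)=-4.869260, v=40.931000/5.347897=7.653663
k=1: u−w=21.794000, u+w=-15.054000; √(b/2)=2.673948, √(2b)=5.347897; F=2.673948×21.794=58.276031, v=-15.054000/5.347897=-2.814938
k=2: u−w=-14.052000, u+w=-28.880000; √(b/2)=2.673948, √(2b)=5.347897; F=2.673948×(-14.052)=-37.574323, v=-28.880000/5.347897=-5.400254
k=3: u−w=31.987000, u+w=24.165000; √(b/2)=2.673948, √(2b)=5.347897; F=2.673948×31.987=85.531587, v=24.165000/5.347897=4.518599

0: F=-4.869260 v=7.653663
1: F=58.276031 v=-2.814938
2: F=-37.574323 v=-5.400254
3: F=85.531587 v=4.518599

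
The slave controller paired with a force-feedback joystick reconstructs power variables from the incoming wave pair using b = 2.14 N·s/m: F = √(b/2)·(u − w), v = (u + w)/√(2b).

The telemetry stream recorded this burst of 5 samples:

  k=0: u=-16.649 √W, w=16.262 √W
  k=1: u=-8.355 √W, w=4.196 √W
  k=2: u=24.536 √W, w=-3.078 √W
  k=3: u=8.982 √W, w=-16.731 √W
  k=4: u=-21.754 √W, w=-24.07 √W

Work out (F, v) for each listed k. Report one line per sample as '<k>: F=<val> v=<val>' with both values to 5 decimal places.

k=0: u−w=-32.91100, u+w=-0.38700; √(b/2)=1.03441, √(2b)=2.06882; F=1.03441×(-32.911)=-34.04340, v=-0.38700/2.06882=-0.18706
k=1: u−w=-12.55100, u+w=-4.15900; √(b/2)=1.03441, √(2b)=2.06882; F=1.03441×(-12.551)=-12.98286, v=-4.15900/2.06882=-2.01033
k=2: u−w=27.61400, u+w=21.45800; √(b/2)=1.03441, √(2b)=2.06882; F=1.03441×27.614=28.56414, v=21.45800/2.06882=10.37212
k=3: u−w=25.71300, u+w=-7.74900; √(b/2)=1.03441, √(2b)=2.06882; F=1.03441×25.713=26.59773, v=-7.74900/2.06882=-3.74562
k=4: u−w=2.31600, u+w=-45.82400; √(b/2)=1.03441, √(2b)=2.06882; F=1.03441×2.316=2.39569, v=-45.82400/2.06882=-22.14987

0: F=-34.04340 v=-0.18706
1: F=-12.98286 v=-2.01033
2: F=28.56414 v=10.37212
3: F=26.59773 v=-3.74562
4: F=2.39569 v=-22.14987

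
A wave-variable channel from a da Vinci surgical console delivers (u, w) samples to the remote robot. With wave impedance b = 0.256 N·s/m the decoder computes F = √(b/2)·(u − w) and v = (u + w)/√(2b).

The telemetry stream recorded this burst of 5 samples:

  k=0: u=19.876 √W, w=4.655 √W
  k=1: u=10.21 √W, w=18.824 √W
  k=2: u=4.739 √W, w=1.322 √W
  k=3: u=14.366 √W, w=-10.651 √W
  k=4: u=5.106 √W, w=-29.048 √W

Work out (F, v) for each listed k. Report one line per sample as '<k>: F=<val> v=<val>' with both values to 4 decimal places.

0: F=5.4456 v=34.2831
1: F=-3.0818 v=40.5762
2: F=1.2225 v=8.4705
3: F=8.9504 v=5.1919
4: F=12.2193 v=-33.4600

k=0: u−w=15.2210, u+w=24.5310; √(b/2)=0.3578, √(2b)=0.7155; F=0.3578×15.221=5.4456, v=24.5310/0.7155=34.2831
k=1: u−w=-8.6140, u+w=29.0340; √(b/2)=0.3578, √(2b)=0.7155; F=0.3578×(-8.614)=-3.0818, v=29.0340/0.7155=40.5762
k=2: u−w=3.4170, u+w=6.0610; √(b/2)=0.3578, √(2b)=0.7155; F=0.3578×3.417=1.2225, v=6.0610/0.7155=8.4705
k=3: u−w=25.0170, u+w=3.7150; √(b/2)=0.3578, √(2b)=0.7155; F=0.3578×25.017=8.9504, v=3.7150/0.7155=5.1919
k=4: u−w=34.1540, u+w=-23.9420; √(b/2)=0.3578, √(2b)=0.7155; F=0.3578×34.154=12.2193, v=-23.9420/0.7155=-33.4600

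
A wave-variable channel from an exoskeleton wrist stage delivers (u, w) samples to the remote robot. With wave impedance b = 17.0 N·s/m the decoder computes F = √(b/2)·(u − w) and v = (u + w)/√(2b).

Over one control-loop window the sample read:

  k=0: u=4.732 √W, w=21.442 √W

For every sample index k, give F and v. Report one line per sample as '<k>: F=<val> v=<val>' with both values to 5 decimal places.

k=0: u−w=-16.71000, u+w=26.17400; √(b/2)=2.91548, √(2b)=5.83095; F=2.91548×(-16.71)=-48.71760, v=26.17400/5.83095=4.48880

0: F=-48.71760 v=4.48880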